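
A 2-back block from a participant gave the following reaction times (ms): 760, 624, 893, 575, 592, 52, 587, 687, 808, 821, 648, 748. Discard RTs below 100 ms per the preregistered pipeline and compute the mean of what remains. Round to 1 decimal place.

703.9 ms

Excluded: 52
Retained (n=11): Σ = 7743
Mean = 7743/11 = 703.9091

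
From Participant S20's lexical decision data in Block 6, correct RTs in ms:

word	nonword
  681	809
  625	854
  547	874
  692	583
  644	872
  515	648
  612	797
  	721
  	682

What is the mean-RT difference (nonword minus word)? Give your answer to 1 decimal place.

M(word) = 4316/7 = 616.571
M(nonword) = 6840/9 = 760.000
Difference = 760.000 − 616.571 = 143.429 ms

143.4 ms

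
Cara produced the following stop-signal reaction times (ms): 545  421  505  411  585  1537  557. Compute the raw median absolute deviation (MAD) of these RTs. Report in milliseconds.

40 ms

Sorted: 411, 421, 505, 545, 557, 585, 1537 → median = 545
|x − 545|: 0, 124, 40, 134, 40, 992, 12
Sorted deviations: 0, 12, 40, 40, 124, 134, 992 → MAD = 40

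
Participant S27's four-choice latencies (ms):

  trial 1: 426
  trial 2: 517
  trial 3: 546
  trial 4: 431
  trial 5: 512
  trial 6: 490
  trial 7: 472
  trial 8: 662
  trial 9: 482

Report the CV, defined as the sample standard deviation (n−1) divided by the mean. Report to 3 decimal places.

n = 9, Σ = 4538, M = 504.2222
Σ(x−M)² = 40077.556; s = √(40077.556/8) = 70.7792
CV = 70.7792 / 504.2222 = 0.14037

0.140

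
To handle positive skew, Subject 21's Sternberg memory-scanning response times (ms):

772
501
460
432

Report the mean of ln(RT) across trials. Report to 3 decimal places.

ln(RT): 6.6490, 6.2166, 6.1312, 6.0684
Σ ln(RT) = 25.0652
Mean = 25.0652/4 = 6.26631

6.266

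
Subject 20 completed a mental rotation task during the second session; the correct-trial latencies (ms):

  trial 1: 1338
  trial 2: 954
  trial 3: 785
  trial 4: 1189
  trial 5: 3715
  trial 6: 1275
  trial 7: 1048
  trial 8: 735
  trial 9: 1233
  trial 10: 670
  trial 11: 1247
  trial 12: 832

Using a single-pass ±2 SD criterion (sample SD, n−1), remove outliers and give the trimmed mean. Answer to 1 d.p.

n = 12, ΣRT = 15021, M = 1251.750
Σ(x−M)² = 7209570.25; s = √(7209570.25/11) = 809.577
Cutoffs: 1251.750 ± 2·809.577 → [-367.4, 2870.9]
Outside: 3715 → excluded.
Retained (n=11): Σ = 11306, mean = 11306/11 = 1027.818

1027.8 ms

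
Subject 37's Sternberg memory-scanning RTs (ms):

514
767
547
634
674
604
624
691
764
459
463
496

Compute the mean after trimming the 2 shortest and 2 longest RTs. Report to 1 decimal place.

Sorted: 459, 463, 496, 514, 547, 604, 624, 634, 674, 691, 764, 767
Drop lowest 2 (459, 463) and highest 2 (764, 767)
Remaining (n=8): Σ = 4784, mean = 4784/8 = 598.000

598.0 ms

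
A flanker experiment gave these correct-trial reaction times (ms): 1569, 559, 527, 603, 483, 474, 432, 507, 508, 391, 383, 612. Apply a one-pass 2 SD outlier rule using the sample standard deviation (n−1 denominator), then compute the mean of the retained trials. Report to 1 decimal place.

498.1 ms

n = 12, ΣRT = 7048, M = 587.333
Σ(x−M)² = 1109870.67; s = √(1109870.67/11) = 317.643
Cutoffs: 587.333 ± 2·317.643 → [-48.0, 1222.6]
Outside: 1569 → excluded.
Retained (n=11): Σ = 5479, mean = 5479/11 = 498.091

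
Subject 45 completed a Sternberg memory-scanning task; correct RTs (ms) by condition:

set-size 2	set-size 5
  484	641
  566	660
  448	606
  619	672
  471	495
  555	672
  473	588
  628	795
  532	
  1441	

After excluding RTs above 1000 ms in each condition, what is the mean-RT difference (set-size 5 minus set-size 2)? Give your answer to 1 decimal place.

set-size 2: exclude 1441
M(set-size 2) = 4776/9 = 530.667
M(set-size 5) = 5129/8 = 641.125
Difference = 641.125 − 530.667 = 110.458 ms

110.5 ms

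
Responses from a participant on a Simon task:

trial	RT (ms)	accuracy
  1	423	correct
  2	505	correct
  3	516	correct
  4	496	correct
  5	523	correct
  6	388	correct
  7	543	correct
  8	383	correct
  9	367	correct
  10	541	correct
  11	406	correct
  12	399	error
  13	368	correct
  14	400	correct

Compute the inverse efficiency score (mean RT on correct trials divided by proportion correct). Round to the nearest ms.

485 ms

Correct trials (n=13): 423, 505, 516, 496, 523, 388, 543, 383, 367, 541, 406, 368, 400
Mean correct RT = 5859/13 = 450.6923 ms
Proportion correct = 13/14
IES = 450.6923 / (13/14) = 485.361 ms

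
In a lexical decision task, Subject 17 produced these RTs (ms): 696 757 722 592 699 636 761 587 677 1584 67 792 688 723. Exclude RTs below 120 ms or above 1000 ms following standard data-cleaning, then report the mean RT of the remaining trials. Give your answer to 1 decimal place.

Excluded: 67, 1584
Retained (n=12): Σ = 8330
Mean = 8330/12 = 694.1667

694.2 ms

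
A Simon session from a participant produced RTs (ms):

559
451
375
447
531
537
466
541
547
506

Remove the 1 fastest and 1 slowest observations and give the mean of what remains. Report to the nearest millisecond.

503 ms

Sorted: 375, 447, 451, 466, 506, 531, 537, 541, 547, 559
Drop lowest 1 (375) and highest 1 (559)
Remaining (n=8): Σ = 4026, mean = 4026/8 = 503.250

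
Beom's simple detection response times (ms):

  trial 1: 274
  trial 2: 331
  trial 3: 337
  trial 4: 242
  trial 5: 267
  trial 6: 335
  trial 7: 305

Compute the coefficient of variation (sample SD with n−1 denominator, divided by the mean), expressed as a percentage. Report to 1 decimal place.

n = 7, Σ = 2091, M = 298.7143
Σ(x−M)² = 8697.429; s = √(8697.429/6) = 38.0732
CV = 38.0732 / 298.7143 = 0.12746 = 12.746%

12.7%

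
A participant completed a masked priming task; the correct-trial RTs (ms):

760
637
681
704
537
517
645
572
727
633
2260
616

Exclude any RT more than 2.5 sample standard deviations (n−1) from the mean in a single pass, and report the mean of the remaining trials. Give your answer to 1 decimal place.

n = 12, ΣRT = 9289, M = 774.083
Σ(x−M)² = 2467426.92; s = √(2467426.92/11) = 473.615
Cutoffs: 774.083 ± 2.5·473.615 → [-410.0, 1958.1]
Outside: 2260 → excluded.
Retained (n=11): Σ = 7029, mean = 7029/11 = 639.000

639.0 ms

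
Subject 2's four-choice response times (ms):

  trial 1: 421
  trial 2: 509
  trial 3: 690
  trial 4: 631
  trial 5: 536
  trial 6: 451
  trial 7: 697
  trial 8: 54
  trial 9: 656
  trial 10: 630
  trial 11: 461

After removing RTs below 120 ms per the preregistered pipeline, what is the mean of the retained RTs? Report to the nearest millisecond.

Excluded: 54
Retained (n=10): Σ = 5682
Mean = 5682/10 = 568.2000

568 ms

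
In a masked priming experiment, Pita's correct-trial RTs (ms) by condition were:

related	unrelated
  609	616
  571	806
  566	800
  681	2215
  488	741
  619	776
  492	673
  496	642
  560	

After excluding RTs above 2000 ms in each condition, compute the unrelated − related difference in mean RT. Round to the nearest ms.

unrelated: exclude 2215
M(related) = 5082/9 = 564.667
M(unrelated) = 5054/7 = 722.000
Difference = 722.000 − 564.667 = 157.333 ms

157 ms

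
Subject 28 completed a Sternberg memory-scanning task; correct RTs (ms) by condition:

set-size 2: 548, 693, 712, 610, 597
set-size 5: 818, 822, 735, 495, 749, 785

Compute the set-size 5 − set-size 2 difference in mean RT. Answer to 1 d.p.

102.0 ms

M(set-size 2) = 3160/5 = 632.000
M(set-size 5) = 4404/6 = 734.000
Difference = 734.000 − 632.000 = 102.000 ms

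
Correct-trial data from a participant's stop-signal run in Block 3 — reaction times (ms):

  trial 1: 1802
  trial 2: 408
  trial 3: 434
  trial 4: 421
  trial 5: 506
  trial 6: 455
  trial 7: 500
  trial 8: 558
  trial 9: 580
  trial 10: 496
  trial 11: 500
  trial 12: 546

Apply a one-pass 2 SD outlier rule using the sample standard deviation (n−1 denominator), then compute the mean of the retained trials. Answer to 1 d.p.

491.3 ms

n = 12, ΣRT = 7206, M = 600.500
Σ(x−M)² = 1607019.00; s = √(1607019.00/11) = 382.221
Cutoffs: 600.500 ± 2·382.221 → [-163.9, 1364.9]
Outside: 1802 → excluded.
Retained (n=11): Σ = 5404, mean = 5404/11 = 491.273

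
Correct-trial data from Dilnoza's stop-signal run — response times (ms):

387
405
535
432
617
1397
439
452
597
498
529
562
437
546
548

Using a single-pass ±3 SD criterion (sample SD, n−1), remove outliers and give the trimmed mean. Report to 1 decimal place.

n = 15, ΣRT = 8381, M = 558.733
Σ(x−M)² = 822708.93; s = √(822708.93/14) = 242.415
Cutoffs: 558.733 ± 3·242.415 → [-168.5, 1286.0]
Outside: 1397 → excluded.
Retained (n=14): Σ = 6984, mean = 6984/14 = 498.857

498.9 ms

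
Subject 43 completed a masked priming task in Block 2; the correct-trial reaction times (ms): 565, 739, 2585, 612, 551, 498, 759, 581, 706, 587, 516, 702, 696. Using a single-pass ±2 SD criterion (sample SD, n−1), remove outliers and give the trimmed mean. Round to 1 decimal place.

626.0 ms

n = 13, ΣRT = 10097, M = 776.692
Σ(x−M)² = 3631580.77; s = √(3631580.77/12) = 550.120
Cutoffs: 776.692 ± 2·550.120 → [-323.5, 1876.9]
Outside: 2585 → excluded.
Retained (n=12): Σ = 7512, mean = 7512/12 = 626.000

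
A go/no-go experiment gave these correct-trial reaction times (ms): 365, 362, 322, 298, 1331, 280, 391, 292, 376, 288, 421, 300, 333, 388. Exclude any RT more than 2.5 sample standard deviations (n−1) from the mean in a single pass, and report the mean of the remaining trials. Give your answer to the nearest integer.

340 ms

n = 14, ΣRT = 5747, M = 410.500
Σ(x−M)² = 938713.50; s = √(938713.50/13) = 268.717
Cutoffs: 410.500 ± 2.5·268.717 → [-261.3, 1082.3]
Outside: 1331 → excluded.
Retained (n=13): Σ = 4416, mean = 4416/13 = 339.692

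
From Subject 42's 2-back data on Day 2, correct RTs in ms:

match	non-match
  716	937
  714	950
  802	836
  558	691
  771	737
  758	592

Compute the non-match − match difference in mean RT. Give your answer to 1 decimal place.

M(match) = 4319/6 = 719.833
M(non-match) = 4743/6 = 790.500
Difference = 790.500 − 719.833 = 70.667 ms

70.7 ms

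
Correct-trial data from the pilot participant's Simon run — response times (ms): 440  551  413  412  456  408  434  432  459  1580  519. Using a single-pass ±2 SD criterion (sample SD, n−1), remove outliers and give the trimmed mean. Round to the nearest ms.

452 ms

n = 11, ΣRT = 6104, M = 554.909
Σ(x−M)² = 1176170.91; s = √(1176170.91/10) = 342.953
Cutoffs: 554.909 ± 2·342.953 → [-131.0, 1240.8]
Outside: 1580 → excluded.
Retained (n=10): Σ = 4524, mean = 4524/10 = 452.400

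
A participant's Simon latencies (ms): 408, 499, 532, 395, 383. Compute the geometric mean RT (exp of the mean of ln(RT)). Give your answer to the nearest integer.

439 ms

ln(RT): 6.0113, 6.2126, 6.2766, 5.9789, 5.9480
Mean ln(RT) = 30.4274/5 = 6.08549
Geometric mean = exp(6.08549) = 439.43 ms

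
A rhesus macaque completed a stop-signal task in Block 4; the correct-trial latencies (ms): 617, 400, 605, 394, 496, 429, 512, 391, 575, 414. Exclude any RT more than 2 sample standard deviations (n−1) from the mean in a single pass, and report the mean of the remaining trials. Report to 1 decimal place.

n = 10, ΣRT = 4833, M = 483.300
Σ(x−M)² = 73264.10; s = √(73264.10/9) = 90.224
Cutoffs: 483.300 ± 2·90.224 → [302.9, 663.7]
No RTs fall outside the cutoffs; all 10 retained. Mean = 4833/10 = 483.300

483.3 ms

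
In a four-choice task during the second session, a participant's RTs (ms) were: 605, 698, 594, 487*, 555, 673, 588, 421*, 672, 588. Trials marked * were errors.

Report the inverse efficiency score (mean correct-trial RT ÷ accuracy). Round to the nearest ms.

777 ms

Correct trials (n=8): 605, 698, 594, 555, 673, 588, 672, 588
Mean correct RT = 4973/8 = 621.6250 ms
Proportion correct = 8/10
IES = 621.6250 / (8/10) = 777.031 ms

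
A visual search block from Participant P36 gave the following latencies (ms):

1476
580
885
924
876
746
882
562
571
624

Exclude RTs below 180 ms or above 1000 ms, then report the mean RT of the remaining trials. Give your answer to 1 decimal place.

Excluded: 1476
Retained (n=9): Σ = 6650
Mean = 6650/9 = 738.8889

738.9 ms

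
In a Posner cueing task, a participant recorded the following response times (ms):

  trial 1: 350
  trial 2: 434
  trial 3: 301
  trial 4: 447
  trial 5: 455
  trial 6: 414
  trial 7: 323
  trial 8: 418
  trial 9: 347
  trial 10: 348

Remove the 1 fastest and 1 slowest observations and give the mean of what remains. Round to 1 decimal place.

Sorted: 301, 323, 347, 348, 350, 414, 418, 434, 447, 455
Drop lowest 1 (301) and highest 1 (455)
Remaining (n=8): Σ = 3081, mean = 3081/8 = 385.125

385.1 ms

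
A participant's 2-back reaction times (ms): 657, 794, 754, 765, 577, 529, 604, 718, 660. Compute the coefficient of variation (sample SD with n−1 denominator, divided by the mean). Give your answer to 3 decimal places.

0.136

n = 9, Σ = 6058, M = 673.1111
Σ(x−M)² = 66828.889; s = √(66828.889/8) = 91.3981
CV = 91.3981 / 673.1111 = 0.13578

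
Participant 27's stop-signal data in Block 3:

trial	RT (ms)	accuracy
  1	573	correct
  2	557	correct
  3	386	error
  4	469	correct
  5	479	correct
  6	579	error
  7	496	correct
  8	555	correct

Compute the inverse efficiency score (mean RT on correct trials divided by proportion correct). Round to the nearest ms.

Correct trials (n=6): 573, 557, 469, 479, 496, 555
Mean correct RT = 3129/6 = 521.5000 ms
Proportion correct = 6/8
IES = 521.5000 / (6/8) = 695.333 ms

695 ms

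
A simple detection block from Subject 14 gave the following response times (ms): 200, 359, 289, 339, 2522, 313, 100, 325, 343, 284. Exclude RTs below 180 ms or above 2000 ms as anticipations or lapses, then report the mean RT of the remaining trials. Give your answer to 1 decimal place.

306.5 ms

Excluded: 100, 2522
Retained (n=8): Σ = 2452
Mean = 2452/8 = 306.5000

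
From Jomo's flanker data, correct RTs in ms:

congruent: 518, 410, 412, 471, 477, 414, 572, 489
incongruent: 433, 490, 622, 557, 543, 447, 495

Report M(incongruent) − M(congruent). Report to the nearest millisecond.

42 ms

M(congruent) = 3763/8 = 470.375
M(incongruent) = 3587/7 = 512.429
Difference = 512.429 − 470.375 = 42.054 ms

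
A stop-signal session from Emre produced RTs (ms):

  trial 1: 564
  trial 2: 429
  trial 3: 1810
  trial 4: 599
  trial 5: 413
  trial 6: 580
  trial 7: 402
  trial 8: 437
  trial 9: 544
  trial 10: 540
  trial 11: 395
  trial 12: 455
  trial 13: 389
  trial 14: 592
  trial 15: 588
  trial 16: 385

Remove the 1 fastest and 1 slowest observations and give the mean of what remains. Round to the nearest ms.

495 ms

Sorted: 385, 389, 395, 402, 413, 429, 437, 455, 540, 544, 564, 580, 588, 592, 599, 1810
Drop lowest 1 (385) and highest 1 (1810)
Remaining (n=14): Σ = 6927, mean = 6927/14 = 494.786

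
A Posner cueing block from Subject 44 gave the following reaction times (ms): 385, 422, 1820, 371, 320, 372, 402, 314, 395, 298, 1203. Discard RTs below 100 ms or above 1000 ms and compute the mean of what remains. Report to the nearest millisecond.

Excluded: 1203, 1820
Retained (n=9): Σ = 3279
Mean = 3279/9 = 364.3333

364 ms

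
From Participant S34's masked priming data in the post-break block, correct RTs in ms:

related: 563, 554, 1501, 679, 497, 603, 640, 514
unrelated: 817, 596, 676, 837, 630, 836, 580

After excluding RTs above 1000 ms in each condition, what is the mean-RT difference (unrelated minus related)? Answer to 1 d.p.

131.7 ms

related: exclude 1501
M(related) = 4050/7 = 578.571
M(unrelated) = 4972/7 = 710.286
Difference = 710.286 − 578.571 = 131.714 ms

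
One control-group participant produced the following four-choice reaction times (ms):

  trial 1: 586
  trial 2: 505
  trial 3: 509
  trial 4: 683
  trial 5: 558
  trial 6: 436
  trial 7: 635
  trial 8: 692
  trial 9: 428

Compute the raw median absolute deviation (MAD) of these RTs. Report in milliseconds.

Sorted: 428, 436, 505, 509, 558, 586, 635, 683, 692 → median = 558
|x − 558|: 28, 53, 49, 125, 0, 122, 77, 134, 130
Sorted deviations: 0, 28, 49, 53, 77, 122, 125, 130, 134 → MAD = 77

77 ms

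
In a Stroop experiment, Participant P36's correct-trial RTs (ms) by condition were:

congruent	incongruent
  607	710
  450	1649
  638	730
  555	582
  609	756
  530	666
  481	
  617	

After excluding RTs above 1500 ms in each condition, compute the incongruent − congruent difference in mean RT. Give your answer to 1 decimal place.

incongruent: exclude 1649
M(congruent) = 4487/8 = 560.875
M(incongruent) = 3444/5 = 688.800
Difference = 688.800 − 560.875 = 127.925 ms

127.9 ms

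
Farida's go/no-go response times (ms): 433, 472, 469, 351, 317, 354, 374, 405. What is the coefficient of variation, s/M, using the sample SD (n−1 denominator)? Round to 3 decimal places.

n = 8, Σ = 3175, M = 396.8750
Σ(x−M)² = 23062.875; s = √(23062.875/7) = 57.3994
CV = 57.3994 / 396.8750 = 0.14463

0.145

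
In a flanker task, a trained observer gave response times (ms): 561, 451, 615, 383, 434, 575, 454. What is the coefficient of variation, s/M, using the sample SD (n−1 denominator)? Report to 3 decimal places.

n = 7, Σ = 3473, M = 496.1429
Σ(x−M)² = 45028.857; s = √(45028.857/6) = 86.6303
CV = 86.6303 / 496.1429 = 0.17461

0.175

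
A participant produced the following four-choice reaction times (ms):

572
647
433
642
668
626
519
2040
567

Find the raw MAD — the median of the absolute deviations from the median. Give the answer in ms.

Sorted: 433, 519, 567, 572, 626, 642, 647, 668, 2040 → median = 626
|x − 626|: 54, 21, 193, 16, 42, 0, 107, 1414, 59
Sorted deviations: 0, 16, 21, 42, 54, 59, 107, 193, 1414 → MAD = 54

54 ms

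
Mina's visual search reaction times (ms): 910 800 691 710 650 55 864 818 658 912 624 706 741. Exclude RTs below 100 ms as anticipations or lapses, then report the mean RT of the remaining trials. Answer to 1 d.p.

Excluded: 55
Retained (n=12): Σ = 9084
Mean = 9084/12 = 757.0000

757.0 ms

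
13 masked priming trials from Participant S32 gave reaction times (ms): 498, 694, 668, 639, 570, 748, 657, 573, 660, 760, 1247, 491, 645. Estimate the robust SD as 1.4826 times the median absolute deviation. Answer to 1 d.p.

124.5 ms

Sorted: 491, 498, 570, 573, 639, 645, 657, 660, 668, 694, 748, 760, 1247 → median = 657
|x − 657| sorted: 0, 3, 11, 12, 18, 37, 84, 87, 91, 103, 159, 166, 590 → MAD = 84
Robust SD ≈ 1.4826 × 84 = 124.538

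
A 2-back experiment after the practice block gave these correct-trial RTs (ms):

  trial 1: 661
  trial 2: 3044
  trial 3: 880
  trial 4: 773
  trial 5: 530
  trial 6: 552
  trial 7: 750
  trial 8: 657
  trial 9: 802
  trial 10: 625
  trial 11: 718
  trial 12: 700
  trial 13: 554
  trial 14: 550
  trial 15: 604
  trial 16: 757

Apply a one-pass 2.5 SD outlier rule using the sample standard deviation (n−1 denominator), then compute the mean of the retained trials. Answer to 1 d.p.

674.2 ms

n = 16, ΣRT = 13157, M = 822.312
Σ(x−M)² = 5422007.44; s = √(5422007.44/15) = 601.221
Cutoffs: 822.312 ± 2.5·601.221 → [-680.7, 2325.4]
Outside: 3044 → excluded.
Retained (n=15): Σ = 10113, mean = 10113/15 = 674.200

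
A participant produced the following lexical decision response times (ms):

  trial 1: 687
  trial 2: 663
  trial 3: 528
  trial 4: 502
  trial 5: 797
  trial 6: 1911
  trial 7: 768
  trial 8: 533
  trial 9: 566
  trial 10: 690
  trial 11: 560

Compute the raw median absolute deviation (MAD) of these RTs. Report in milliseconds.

105 ms

Sorted: 502, 528, 533, 560, 566, 663, 687, 690, 768, 797, 1911 → median = 663
|x − 663|: 24, 0, 135, 161, 134, 1248, 105, 130, 97, 27, 103
Sorted deviations: 0, 24, 27, 97, 103, 105, 130, 134, 135, 161, 1248 → MAD = 105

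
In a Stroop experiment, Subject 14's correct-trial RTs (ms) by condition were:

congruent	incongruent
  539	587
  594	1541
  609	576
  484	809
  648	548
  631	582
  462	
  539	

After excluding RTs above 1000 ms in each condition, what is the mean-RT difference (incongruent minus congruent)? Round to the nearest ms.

57 ms

incongruent: exclude 1541
M(congruent) = 4506/8 = 563.250
M(incongruent) = 3102/5 = 620.400
Difference = 620.400 − 563.250 = 57.150 ms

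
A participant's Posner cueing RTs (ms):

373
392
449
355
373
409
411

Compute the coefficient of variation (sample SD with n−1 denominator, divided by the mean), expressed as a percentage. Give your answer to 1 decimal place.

8.0%

n = 7, Σ = 2762, M = 394.5714
Σ(x−M)² = 5943.714; s = √(5943.714/6) = 31.4741
CV = 31.4741 / 394.5714 = 0.07977 = 7.977%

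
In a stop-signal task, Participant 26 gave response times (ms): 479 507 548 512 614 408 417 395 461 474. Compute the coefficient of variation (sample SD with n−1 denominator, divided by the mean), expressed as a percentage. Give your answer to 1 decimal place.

n = 10, Σ = 4815, M = 481.5000
Σ(x−M)² = 41086.500; s = √(41086.500/9) = 67.5660
CV = 67.5660 / 481.5000 = 0.14032 = 14.032%

14.0%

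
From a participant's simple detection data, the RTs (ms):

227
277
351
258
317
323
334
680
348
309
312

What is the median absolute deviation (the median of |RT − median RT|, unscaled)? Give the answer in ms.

Sorted: 227, 258, 277, 309, 312, 317, 323, 334, 348, 351, 680 → median = 317
|x − 317|: 90, 40, 34, 59, 0, 6, 17, 363, 31, 8, 5
Sorted deviations: 0, 5, 6, 8, 17, 31, 34, 40, 59, 90, 363 → MAD = 31

31 ms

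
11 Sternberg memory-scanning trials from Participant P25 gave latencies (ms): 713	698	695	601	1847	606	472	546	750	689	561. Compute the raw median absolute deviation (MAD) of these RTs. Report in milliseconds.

83 ms

Sorted: 472, 546, 561, 601, 606, 689, 695, 698, 713, 750, 1847 → median = 689
|x − 689|: 24, 9, 6, 88, 1158, 83, 217, 143, 61, 0, 128
Sorted deviations: 0, 6, 9, 24, 61, 83, 88, 128, 143, 217, 1158 → MAD = 83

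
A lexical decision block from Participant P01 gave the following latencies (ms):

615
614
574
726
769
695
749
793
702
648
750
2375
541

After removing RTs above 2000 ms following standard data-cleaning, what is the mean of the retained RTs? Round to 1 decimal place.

681.3 ms

Excluded: 2375
Retained (n=12): Σ = 8176
Mean = 8176/12 = 681.3333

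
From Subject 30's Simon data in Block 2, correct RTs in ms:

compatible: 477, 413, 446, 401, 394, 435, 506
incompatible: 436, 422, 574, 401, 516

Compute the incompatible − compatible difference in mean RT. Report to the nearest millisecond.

M(compatible) = 3072/7 = 438.857
M(incompatible) = 2349/5 = 469.800
Difference = 469.800 − 438.857 = 30.943 ms

31 ms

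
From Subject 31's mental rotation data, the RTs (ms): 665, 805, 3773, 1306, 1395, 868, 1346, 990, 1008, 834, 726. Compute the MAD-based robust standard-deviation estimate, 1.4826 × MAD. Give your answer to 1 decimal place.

391.4 ms

Sorted: 665, 726, 805, 834, 868, 990, 1008, 1306, 1346, 1395, 3773 → median = 990
|x − 990| sorted: 0, 18, 122, 156, 185, 264, 316, 325, 356, 405, 2783 → MAD = 264
Robust SD ≈ 1.4826 × 264 = 391.406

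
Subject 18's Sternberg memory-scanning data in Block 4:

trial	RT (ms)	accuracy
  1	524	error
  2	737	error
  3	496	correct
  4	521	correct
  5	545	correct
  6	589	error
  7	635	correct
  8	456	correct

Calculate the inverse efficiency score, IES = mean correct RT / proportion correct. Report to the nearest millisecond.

849 ms

Correct trials (n=5): 496, 521, 545, 635, 456
Mean correct RT = 2653/5 = 530.6000 ms
Proportion correct = 5/8
IES = 530.6000 / (5/8) = 848.960 ms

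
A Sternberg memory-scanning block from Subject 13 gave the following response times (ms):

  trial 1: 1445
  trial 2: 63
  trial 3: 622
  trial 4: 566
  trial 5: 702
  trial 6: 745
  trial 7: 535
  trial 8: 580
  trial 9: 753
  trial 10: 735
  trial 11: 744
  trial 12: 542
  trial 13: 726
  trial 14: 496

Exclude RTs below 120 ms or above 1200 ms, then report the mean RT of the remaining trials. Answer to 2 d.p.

645.50 ms

Excluded: 63, 1445
Retained (n=12): Σ = 7746
Mean = 7746/12 = 645.5000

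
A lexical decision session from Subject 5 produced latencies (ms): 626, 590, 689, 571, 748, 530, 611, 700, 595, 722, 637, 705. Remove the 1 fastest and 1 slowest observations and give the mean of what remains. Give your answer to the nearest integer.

Sorted: 530, 571, 590, 595, 611, 626, 637, 689, 700, 705, 722, 748
Drop lowest 1 (530) and highest 1 (748)
Remaining (n=10): Σ = 6446, mean = 6446/10 = 644.600

645 ms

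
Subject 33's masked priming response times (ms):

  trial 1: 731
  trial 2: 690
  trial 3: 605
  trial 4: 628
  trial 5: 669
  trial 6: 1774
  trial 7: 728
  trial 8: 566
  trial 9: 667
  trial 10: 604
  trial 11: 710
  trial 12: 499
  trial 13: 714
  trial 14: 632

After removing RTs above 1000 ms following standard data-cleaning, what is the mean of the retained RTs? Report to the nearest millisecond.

649 ms

Excluded: 1774
Retained (n=13): Σ = 8443
Mean = 8443/13 = 649.4615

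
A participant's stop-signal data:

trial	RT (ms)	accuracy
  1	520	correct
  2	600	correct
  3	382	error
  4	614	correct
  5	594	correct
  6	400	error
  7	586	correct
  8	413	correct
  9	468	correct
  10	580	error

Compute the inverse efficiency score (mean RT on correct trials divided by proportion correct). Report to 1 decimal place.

774.5 ms

Correct trials (n=7): 520, 600, 614, 594, 586, 413, 468
Mean correct RT = 3795/7 = 542.1429 ms
Proportion correct = 7/10
IES = 542.1429 / (7/10) = 774.490 ms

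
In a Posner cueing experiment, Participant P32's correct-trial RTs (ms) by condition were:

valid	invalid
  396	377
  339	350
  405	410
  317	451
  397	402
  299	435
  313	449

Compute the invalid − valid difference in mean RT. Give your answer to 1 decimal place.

58.3 ms

M(valid) = 2466/7 = 352.286
M(invalid) = 2874/7 = 410.571
Difference = 410.571 − 352.286 = 58.286 ms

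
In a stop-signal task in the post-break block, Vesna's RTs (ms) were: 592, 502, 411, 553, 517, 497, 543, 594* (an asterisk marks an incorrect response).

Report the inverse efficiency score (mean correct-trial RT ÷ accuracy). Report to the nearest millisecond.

Correct trials (n=7): 592, 502, 411, 553, 517, 497, 543
Mean correct RT = 3615/7 = 516.4286 ms
Proportion correct = 7/8
IES = 516.4286 / (7/8) = 590.204 ms

590 ms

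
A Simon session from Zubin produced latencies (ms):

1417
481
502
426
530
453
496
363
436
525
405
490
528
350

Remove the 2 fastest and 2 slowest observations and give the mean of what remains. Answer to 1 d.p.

Sorted: 350, 363, 405, 426, 436, 453, 481, 490, 496, 502, 525, 528, 530, 1417
Drop lowest 2 (350, 363) and highest 2 (530, 1417)
Remaining (n=10): Σ = 4742, mean = 4742/10 = 474.200

474.2 ms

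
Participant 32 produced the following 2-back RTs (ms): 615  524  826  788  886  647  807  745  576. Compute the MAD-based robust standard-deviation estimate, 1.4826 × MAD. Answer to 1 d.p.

Sorted: 524, 576, 615, 647, 745, 788, 807, 826, 886 → median = 745
|x − 745| sorted: 0, 43, 62, 81, 98, 130, 141, 169, 221 → MAD = 98
Robust SD ≈ 1.4826 × 98 = 145.295

145.3 ms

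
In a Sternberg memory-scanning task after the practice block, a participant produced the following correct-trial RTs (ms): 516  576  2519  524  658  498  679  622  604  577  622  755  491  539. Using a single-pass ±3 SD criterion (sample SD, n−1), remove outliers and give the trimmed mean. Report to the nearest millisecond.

n = 14, ΣRT = 10180, M = 727.143
Σ(x−M)² = 3530803.71; s = √(3530803.71/13) = 521.153
Cutoffs: 727.143 ± 3·521.153 → [-836.3, 2290.6]
Outside: 2519 → excluded.
Retained (n=13): Σ = 7661, mean = 7661/13 = 589.308

589 ms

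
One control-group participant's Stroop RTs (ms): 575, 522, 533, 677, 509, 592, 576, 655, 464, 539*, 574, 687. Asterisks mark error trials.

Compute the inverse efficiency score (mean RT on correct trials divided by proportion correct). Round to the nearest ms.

631 ms

Correct trials (n=11): 575, 522, 533, 677, 509, 592, 576, 655, 464, 574, 687
Mean correct RT = 6364/11 = 578.5455 ms
Proportion correct = 11/12
IES = 578.5455 / (11/12) = 631.140 ms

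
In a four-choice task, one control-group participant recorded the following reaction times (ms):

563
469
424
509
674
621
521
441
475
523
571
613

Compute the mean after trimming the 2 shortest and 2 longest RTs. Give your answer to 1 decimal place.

530.5 ms

Sorted: 424, 441, 469, 475, 509, 521, 523, 563, 571, 613, 621, 674
Drop lowest 2 (424, 441) and highest 2 (621, 674)
Remaining (n=8): Σ = 4244, mean = 4244/8 = 530.500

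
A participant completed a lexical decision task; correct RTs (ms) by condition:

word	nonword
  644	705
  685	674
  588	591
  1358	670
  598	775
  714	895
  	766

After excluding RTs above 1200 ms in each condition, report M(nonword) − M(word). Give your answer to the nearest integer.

word: exclude 1358
M(word) = 3229/5 = 645.800
M(nonword) = 5076/7 = 725.143
Difference = 725.143 − 645.800 = 79.343 ms

79 ms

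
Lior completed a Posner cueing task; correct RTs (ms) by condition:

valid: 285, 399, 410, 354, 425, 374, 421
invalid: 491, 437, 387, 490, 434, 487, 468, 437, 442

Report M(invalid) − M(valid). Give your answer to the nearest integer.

M(valid) = 2668/7 = 381.143
M(invalid) = 4073/9 = 452.556
Difference = 452.556 − 381.143 = 71.413 ms

71 ms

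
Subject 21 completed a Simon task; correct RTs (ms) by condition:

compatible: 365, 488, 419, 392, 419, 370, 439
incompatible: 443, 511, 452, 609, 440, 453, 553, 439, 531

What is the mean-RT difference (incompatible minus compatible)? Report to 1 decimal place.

M(compatible) = 2892/7 = 413.143
M(incompatible) = 4431/9 = 492.333
Difference = 492.333 − 413.143 = 79.190 ms

79.2 ms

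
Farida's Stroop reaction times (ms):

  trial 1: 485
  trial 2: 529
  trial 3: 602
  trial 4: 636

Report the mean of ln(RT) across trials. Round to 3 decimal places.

6.328

ln(RT): 6.1841, 6.2710, 6.4003, 6.4552
Σ ln(RT) = 25.3106
Mean = 25.3106/4 = 6.32765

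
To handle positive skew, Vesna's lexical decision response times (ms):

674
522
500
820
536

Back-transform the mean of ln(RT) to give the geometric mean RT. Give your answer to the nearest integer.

ln(RT): 6.5132, 6.2577, 6.2146, 6.7093, 6.2841
Mean ln(RT) = 31.9789/5 = 6.39579
Geometric mean = exp(6.39579) = 599.32 ms

599 ms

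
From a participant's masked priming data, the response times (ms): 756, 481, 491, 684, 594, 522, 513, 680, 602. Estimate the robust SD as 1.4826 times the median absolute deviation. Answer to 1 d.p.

Sorted: 481, 491, 513, 522, 594, 602, 680, 684, 756 → median = 594
|x − 594| sorted: 0, 8, 72, 81, 86, 90, 103, 113, 162 → MAD = 86
Robust SD ≈ 1.4826 × 86 = 127.504

127.5 ms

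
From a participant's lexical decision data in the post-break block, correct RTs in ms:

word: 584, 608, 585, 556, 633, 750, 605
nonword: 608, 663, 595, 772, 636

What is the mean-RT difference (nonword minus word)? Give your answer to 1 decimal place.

M(word) = 4321/7 = 617.286
M(nonword) = 3274/5 = 654.800
Difference = 654.800 − 617.286 = 37.514 ms

37.5 ms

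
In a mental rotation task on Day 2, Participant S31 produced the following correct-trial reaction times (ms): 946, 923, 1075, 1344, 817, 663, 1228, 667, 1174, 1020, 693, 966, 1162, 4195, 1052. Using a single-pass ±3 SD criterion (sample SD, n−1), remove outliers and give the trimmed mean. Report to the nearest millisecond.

n = 15, ΣRT = 17925, M = 1195.000
Σ(x−M)² = 10235416.00; s = √(10235416.00/14) = 855.045
Cutoffs: 1195.000 ± 3·855.045 → [-1370.1, 3760.1]
Outside: 4195 → excluded.
Retained (n=14): Σ = 13730, mean = 13730/14 = 980.714

981 ms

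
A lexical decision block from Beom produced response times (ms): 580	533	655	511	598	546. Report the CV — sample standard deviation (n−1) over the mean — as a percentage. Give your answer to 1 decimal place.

9.1%

n = 6, Σ = 3423, M = 570.5000
Σ(x−M)² = 13533.500; s = √(13533.500/5) = 52.0260
CV = 52.0260 / 570.5000 = 0.09119 = 9.119%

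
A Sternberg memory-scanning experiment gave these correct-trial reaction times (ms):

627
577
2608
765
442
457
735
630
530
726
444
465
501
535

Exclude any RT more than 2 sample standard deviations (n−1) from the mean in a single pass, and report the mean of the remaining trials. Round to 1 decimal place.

n = 14, ΣRT = 10042, M = 717.286
Σ(x−M)² = 4009864.86; s = √(4009864.86/13) = 555.384
Cutoffs: 717.286 ± 2·555.384 → [-393.5, 1828.1]
Outside: 2608 → excluded.
Retained (n=13): Σ = 7434, mean = 7434/13 = 571.846

571.8 ms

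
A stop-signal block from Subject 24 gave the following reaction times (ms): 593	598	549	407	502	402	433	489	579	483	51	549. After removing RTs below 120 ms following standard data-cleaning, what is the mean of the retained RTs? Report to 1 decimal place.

507.6 ms

Excluded: 51
Retained (n=11): Σ = 5584
Mean = 5584/11 = 507.6364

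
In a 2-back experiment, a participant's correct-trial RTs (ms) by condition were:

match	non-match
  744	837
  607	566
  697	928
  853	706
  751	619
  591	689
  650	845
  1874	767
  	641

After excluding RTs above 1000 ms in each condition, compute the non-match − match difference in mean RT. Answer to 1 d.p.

34.1 ms

match: exclude 1874
M(match) = 4893/7 = 699.000
M(non-match) = 6598/9 = 733.111
Difference = 733.111 − 699.000 = 34.111 ms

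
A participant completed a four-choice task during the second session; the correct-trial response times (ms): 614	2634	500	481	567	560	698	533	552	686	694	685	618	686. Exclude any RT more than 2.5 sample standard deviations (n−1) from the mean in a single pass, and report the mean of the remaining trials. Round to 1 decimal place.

n = 14, ΣRT = 10508, M = 750.571
Σ(x−M)² = 3894371.43; s = √(3894371.43/13) = 547.327
Cutoffs: 750.571 ± 2.5·547.327 → [-617.7, 2118.9]
Outside: 2634 → excluded.
Retained (n=13): Σ = 7874, mean = 7874/13 = 605.692

605.7 ms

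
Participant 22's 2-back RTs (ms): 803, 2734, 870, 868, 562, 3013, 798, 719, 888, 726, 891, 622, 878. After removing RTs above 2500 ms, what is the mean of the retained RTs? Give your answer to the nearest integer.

784 ms

Excluded: 2734, 3013
Retained (n=11): Σ = 8625
Mean = 8625/11 = 784.0909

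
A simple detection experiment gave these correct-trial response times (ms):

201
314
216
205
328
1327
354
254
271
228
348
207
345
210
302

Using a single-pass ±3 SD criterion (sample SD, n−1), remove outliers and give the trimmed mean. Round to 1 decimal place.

n = 15, ΣRT = 5110, M = 340.667
Σ(x−M)² = 1088923.33; s = √(1088923.33/14) = 278.891
Cutoffs: 340.667 ± 3·278.891 → [-496.0, 1177.3]
Outside: 1327 → excluded.
Retained (n=14): Σ = 3783, mean = 3783/14 = 270.214

270.2 ms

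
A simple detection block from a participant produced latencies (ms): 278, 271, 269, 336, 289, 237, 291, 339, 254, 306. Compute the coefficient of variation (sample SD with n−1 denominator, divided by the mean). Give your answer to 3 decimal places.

0.115

n = 10, Σ = 2870, M = 287.0000
Σ(x−M)² = 9736.000; s = √(9736.000/9) = 32.8904
CV = 32.8904 / 287.0000 = 0.11460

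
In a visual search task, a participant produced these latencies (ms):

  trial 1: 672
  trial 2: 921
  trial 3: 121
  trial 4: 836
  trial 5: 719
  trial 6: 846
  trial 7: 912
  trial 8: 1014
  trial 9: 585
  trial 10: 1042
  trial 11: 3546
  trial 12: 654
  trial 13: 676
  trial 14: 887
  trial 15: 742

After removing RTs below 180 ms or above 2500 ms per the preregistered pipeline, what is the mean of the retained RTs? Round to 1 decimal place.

808.2 ms

Excluded: 121, 3546
Retained (n=13): Σ = 10506
Mean = 10506/13 = 808.1538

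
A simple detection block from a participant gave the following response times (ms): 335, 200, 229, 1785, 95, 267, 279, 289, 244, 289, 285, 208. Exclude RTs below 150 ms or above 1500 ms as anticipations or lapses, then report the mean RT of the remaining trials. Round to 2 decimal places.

Excluded: 95, 1785
Retained (n=10): Σ = 2625
Mean = 2625/10 = 262.5000

262.50 ms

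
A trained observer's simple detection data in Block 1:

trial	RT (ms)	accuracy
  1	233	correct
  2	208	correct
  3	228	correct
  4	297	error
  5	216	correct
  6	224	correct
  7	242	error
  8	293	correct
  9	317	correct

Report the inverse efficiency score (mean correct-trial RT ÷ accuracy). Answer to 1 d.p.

315.7 ms

Correct trials (n=7): 233, 208, 228, 216, 224, 293, 317
Mean correct RT = 1719/7 = 245.5714 ms
Proportion correct = 7/9
IES = 245.5714 / (7/9) = 315.735 ms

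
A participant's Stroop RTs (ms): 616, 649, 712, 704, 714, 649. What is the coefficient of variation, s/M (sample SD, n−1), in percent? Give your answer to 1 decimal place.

n = 6, Σ = 4044, M = 674.0000
Σ(x−M)² = 8558.000; s = √(8558.000/5) = 41.3715
CV = 41.3715 / 674.0000 = 0.06138 = 6.138%

6.1%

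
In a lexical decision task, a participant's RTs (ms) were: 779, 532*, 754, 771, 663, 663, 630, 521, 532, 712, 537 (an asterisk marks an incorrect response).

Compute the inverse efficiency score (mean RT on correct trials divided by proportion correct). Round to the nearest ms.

722 ms

Correct trials (n=10): 779, 754, 771, 663, 663, 630, 521, 532, 712, 537
Mean correct RT = 6562/10 = 656.2000 ms
Proportion correct = 10/11
IES = 656.2000 / (10/11) = 721.820 ms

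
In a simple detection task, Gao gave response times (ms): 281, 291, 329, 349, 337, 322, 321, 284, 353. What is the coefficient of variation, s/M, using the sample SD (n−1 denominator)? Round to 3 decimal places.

0.086

n = 9, Σ = 2867, M = 318.5556
Σ(x−M)² = 5944.222; s = √(5944.222/8) = 27.2585
CV = 27.2585 / 318.5556 = 0.08557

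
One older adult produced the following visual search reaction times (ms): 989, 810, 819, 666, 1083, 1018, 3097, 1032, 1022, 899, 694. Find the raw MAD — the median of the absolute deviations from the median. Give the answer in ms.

94 ms

Sorted: 666, 694, 810, 819, 899, 989, 1018, 1022, 1032, 1083, 3097 → median = 989
|x − 989|: 0, 179, 170, 323, 94, 29, 2108, 43, 33, 90, 295
Sorted deviations: 0, 29, 33, 43, 90, 94, 170, 179, 295, 323, 2108 → MAD = 94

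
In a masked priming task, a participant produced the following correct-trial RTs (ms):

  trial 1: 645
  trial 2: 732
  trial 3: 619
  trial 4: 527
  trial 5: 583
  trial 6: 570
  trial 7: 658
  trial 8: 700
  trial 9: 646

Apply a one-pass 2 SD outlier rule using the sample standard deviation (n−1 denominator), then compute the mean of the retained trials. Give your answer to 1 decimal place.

631.1 ms

n = 9, ΣRT = 5680, M = 631.111
Σ(x−M)² = 33096.89; s = √(33096.89/8) = 64.320
Cutoffs: 631.111 ± 2·64.320 → [502.5, 759.8]
No RTs fall outside the cutoffs; all 9 retained. Mean = 5680/9 = 631.111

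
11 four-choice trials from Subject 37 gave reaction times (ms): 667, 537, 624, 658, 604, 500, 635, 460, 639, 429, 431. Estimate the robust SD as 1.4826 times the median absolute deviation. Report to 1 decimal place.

Sorted: 429, 431, 460, 500, 537, 604, 624, 635, 639, 658, 667 → median = 604
|x − 604| sorted: 0, 20, 31, 35, 54, 63, 67, 104, 144, 173, 175 → MAD = 63
Robust SD ≈ 1.4826 × 63 = 93.404

93.4 ms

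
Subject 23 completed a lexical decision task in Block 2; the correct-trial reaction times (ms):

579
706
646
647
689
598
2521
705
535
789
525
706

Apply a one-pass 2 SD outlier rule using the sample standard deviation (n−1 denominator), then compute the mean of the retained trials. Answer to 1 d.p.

647.7 ms

n = 12, ΣRT = 9646, M = 803.833
Σ(x−M)² = 3283423.67; s = √(3283423.67/11) = 546.345
Cutoffs: 803.833 ± 2·546.345 → [-288.9, 1896.5]
Outside: 2521 → excluded.
Retained (n=11): Σ = 7125, mean = 7125/11 = 647.727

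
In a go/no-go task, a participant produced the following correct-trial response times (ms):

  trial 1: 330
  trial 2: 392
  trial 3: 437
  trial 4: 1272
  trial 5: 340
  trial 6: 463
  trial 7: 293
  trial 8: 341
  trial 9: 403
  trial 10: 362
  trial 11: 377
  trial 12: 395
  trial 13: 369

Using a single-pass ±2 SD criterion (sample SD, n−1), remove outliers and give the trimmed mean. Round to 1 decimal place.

n = 13, ΣRT = 5774, M = 444.154
Σ(x−M)² = 766839.69; s = √(766839.69/12) = 252.791
Cutoffs: 444.154 ± 2·252.791 → [-61.4, 949.7]
Outside: 1272 → excluded.
Retained (n=12): Σ = 4502, mean = 4502/12 = 375.167

375.2 ms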